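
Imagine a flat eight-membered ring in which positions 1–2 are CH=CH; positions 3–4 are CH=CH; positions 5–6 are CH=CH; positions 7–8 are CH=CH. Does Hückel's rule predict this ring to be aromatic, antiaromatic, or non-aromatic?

Antiaromatic

All ring atoms are sp² and supply a p orbital to the ring (the double-bond atoms are sp², each contributing one p electron); the conjugation is uninterrupted.
Adding the contributions, 4 × 2 = 8 from the 4 double-bond units.
8 = 4(2); a planar, fully conjugated 4n system is antiaromatic.
(This ring is cyclooctatetraene.)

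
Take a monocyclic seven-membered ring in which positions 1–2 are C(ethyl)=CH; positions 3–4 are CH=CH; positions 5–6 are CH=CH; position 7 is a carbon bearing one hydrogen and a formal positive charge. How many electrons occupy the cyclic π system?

6

Every ring atom contributes a p orbital perpendicular to the ring (the double-bond atoms are sp², each contributing one p electron; the carbocation has an empty p orbital), so the π system is cyclic and fully conjugated.
Counting π electrons: 3 × 2 = 6 from the double-bond units + 0 from the CH(+) atom = 6.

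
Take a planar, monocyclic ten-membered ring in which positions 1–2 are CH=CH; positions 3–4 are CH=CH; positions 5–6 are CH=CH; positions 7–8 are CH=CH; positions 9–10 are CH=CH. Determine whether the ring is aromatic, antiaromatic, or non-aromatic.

Check conjugation: every atom in a ring double bond is sp² and brings one electron to the p orbital — every position has a p orbital, so the cyclic π system is continuous.
Adding the contributions, 5 × 2 = 10 from the 5 double-bond units.
Since 10 = 4·2 + 2, the ring meets the 4n+2 criterion.

Aromatic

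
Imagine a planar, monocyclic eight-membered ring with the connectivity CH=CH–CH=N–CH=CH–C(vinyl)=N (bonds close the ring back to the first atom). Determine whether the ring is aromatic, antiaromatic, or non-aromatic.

The p orbitals form a continuous loop: every atom in a ring double bond is sp² and brings one electron to the p orbital; each =N– nitrogen is pyridine-type (lone pair in the sp² plane, one electron in the p orbital). The ring is fully conjugated.
Adding the contributions, 4 × 2 = 8 from the 4 double-bond units.
8 = 4(2); a planar, fully conjugated 4n system is antiaromatic.

Antiaromatic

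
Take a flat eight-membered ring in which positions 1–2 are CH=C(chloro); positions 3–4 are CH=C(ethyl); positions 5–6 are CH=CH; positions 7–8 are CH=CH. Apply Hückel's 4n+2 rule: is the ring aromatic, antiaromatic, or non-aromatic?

Check conjugation: each doubly-bonded ring atom is sp² with one p-orbital electron — every position has a p orbital, so the cyclic π system is continuous.
Tallying contributions gives 4 × 2 = 8 from the 4 double-bond units.
With 8 = 4·2 π electrons, Hückel's rule classifies the planar ring as antiaromatic.

Antiaromatic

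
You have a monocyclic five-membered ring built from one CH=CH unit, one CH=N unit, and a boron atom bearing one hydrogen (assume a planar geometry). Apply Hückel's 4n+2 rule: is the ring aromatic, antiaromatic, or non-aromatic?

Antiaromatic

The p orbitals form a continuous loop: every atom in a ring double bond is sp² and brings one electron to the p orbital; each sp² =N– keeps its lone pair in-plane and puts one electron into the π system; the boron has an empty p orbital. The ring is fully conjugated.
Tallying contributions gives 2 × 2 = 4 from the double-bond units + 0 from the BH atom = 4.
4 = 4(1); a planar, fully conjugated 4n system is antiaromatic.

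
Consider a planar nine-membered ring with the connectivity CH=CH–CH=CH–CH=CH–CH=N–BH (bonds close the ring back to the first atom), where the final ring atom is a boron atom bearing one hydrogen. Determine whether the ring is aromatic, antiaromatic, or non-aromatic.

Antiaromatic

The p orbitals form a continuous loop: the double-bond atoms are sp², each contributing one p electron; the doubly-bonded nitrogens are pyridine-type — their lone pairs lie in the ring plane, leaving one electron in the p orbital; the boron has an empty p orbital. The ring is fully conjugated.
Counting π electrons: 4 × 2 = 8 from the double-bond units + 0 from the BH atom = 8.
8 is a 4n count (n = 2), so the planar conjugated ring is antiaromatic.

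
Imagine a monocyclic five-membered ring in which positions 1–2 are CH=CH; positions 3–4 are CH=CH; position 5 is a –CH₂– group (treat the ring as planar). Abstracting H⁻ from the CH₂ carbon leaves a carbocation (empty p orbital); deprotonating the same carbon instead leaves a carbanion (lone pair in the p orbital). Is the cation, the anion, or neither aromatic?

The anion

In both ions every ring atom is sp² and contributes a p orbital, so both rings are fully conjugated.
Cation: 2 × 2 + 0 = 4 π electrons → 4(1), antiaromatic.
Anion: 2 × 2 + 2 = 6 π electrons → 4(1)+2, aromatic.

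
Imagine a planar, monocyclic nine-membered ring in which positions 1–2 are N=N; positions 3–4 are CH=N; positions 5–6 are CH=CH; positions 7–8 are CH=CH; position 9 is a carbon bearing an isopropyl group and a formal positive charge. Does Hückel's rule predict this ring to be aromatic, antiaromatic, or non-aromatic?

Antiaromatic

All ring atoms are sp² and supply a p orbital to the ring (the double-bond atoms are sp², each contributing one p electron; each sp² =N– keeps its lone pair in-plane and puts one electron into the π system; the carbocation has an empty p orbital); the conjugation is uninterrupted.
Counting π electrons: 4 × 2 = 8 from the double-bond units + 0 from the C(isopropyl)(+) atom = 8.
With 8 = 4·2 π electrons, Hückel's rule classifies the planar ring as antiaromatic.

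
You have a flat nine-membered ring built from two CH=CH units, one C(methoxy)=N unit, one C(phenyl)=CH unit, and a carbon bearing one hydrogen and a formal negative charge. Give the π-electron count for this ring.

10

All ring atoms are sp² and supply a p orbital to the ring (each doubly-bonded ring atom is sp² with one p-orbital electron; the doubly-bonded nitrogens are pyridine-type — their lone pairs lie in the ring plane, leaving one electron in the p orbital; the carbanion's lone pair occupies the p orbital); the conjugation is uninterrupted.
Tallying contributions gives 4 × 2 = 8 from the double-bond units + 2 from the CH(-) atom = 10.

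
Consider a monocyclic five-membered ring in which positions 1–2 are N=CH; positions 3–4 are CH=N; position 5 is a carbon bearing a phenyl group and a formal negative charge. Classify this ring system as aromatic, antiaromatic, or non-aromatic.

All ring atoms are sp² and supply a p orbital to the ring (each doubly-bonded ring atom is sp² with one p-orbital electron; each sp² =N– keeps its lone pair in-plane and puts one electron into the π system; the carbanion's lone pair occupies the p orbital); the conjugation is uninterrupted.
Adding the contributions, 2 × 2 = 4 from the double-bond units + 2 from the C(phenyl)(-) atom = 6.
That gives a 4n+2 count (6, n = 1).

Aromatic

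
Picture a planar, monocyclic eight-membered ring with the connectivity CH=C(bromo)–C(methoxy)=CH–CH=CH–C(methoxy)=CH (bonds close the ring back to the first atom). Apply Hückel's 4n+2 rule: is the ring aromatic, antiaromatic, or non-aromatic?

Antiaromatic

All ring atoms are sp² and supply a p orbital to the ring (each doubly-bonded ring atom is sp² with one p-orbital electron); the conjugation is uninterrupted.
π-electron count: 4 × 2 = 8 from the 4 double-bond units.
8 is a 4n count (n = 2), so the planar conjugated ring is antiaromatic.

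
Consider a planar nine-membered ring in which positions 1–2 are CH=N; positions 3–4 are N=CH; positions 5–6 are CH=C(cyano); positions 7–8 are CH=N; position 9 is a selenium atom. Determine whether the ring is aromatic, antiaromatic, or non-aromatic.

Aromatic

Every ring atom contributes a p orbital perpendicular to the ring (each doubly-bonded ring atom is sp² with one p-orbital electron; the doubly-bonded nitrogens are pyridine-type — their lone pairs lie in the ring plane, leaving one electron in the p orbital; the selenium donates one lone pair from its p orbital), so the π system is cyclic and fully conjugated.
Counting π electrons: 4 × 2 = 8 from the double-bond units + 2 from the Se atom = 10.
10 = 4(2) + 2, which satisfies Hückel's 4n+2 rule.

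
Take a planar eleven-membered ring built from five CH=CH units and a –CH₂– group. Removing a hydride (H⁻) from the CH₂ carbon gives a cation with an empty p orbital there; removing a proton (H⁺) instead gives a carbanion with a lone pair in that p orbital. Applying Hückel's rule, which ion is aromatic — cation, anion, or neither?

The cation

In either ion the ring is fully conjugated: every atom, including the new sp² carbon, supplies a p orbital.
Cation: 5 × 2 + 0 = 10 π electrons → 4(2)+2, aromatic.
Anion: 5 × 2 + 2 = 12 π electrons → 4(3), antiaromatic.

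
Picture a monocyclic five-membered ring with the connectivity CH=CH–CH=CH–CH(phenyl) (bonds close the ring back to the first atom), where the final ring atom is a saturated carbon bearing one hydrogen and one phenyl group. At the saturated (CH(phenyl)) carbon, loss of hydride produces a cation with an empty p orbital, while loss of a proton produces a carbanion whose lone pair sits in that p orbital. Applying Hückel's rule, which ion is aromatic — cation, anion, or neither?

In both ions every ring atom is sp² and contributes a p orbital, so both rings are fully conjugated.
Cation: 2 × 2 + 0 = 4 π electrons → 4(1), antiaromatic.
Anion: 2 × 2 + 2 = 6 π electrons → 4(1)+2, aromatic.

The anion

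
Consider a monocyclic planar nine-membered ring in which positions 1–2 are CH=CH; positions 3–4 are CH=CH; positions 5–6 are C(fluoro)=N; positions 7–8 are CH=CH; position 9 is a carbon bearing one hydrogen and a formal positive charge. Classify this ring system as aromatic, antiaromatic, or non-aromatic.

Antiaromatic

Every ring atom contributes a p orbital perpendicular to the ring (the double-bond atoms are sp², each contributing one p electron; the doubly-bonded nitrogens are pyridine-type — their lone pairs lie in the ring plane, leaving one electron in the p orbital; the carbocation has an empty p orbital), so the π system is cyclic and fully conjugated.
Counting π electrons: 4 × 2 = 8 from the double-bond units + 0 from the CH(+) atom = 8.
A 4n π count (8, n = 2) in a planar conjugated ring means antiaromatic.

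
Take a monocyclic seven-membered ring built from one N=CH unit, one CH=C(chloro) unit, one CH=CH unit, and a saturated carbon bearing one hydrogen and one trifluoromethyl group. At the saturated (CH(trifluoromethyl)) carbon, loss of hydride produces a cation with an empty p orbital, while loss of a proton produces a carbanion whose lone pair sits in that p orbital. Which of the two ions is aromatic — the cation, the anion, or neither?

The cation

In both ions every ring atom is sp² and contributes a p orbital, so both rings are fully conjugated.
Cation: 3 × 2 + 0 = 6 π electrons → 4(1)+2, aromatic.
Anion: 3 × 2 + 2 = 8 π electrons → 4(2), antiaromatic.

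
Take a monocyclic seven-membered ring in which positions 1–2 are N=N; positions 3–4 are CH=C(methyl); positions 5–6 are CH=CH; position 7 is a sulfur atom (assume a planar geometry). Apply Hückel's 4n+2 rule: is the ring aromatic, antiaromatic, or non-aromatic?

Check conjugation: the double-bond atoms are sp², each contributing one p electron; each =N– nitrogen is pyridine-type (lone pair in the sp² plane, one electron in the p orbital); the sulfur donates one lone pair from its p orbital — every position has a p orbital, so the cyclic π system is continuous.
Tallying contributions gives 3 × 2 = 6 from the double-bond units + 2 from the S atom = 8.
With 8 = 4·2 π electrons, Hückel's rule classifies the planar ring as antiaromatic.

Antiaromatic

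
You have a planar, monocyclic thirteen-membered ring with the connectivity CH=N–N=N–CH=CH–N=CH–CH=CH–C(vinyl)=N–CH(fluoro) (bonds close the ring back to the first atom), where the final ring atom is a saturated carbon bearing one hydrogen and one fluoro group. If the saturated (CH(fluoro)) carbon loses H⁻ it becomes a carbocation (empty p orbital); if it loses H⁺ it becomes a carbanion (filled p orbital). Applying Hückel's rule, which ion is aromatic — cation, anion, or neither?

The anion

In both ions every ring atom is sp² and contributes a p orbital, so both rings are fully conjugated.
Cation: 6 × 2 + 0 = 12 π electrons → 4(3), antiaromatic.
Anion: 6 × 2 + 2 = 14 π electrons → 4(3)+2, aromatic.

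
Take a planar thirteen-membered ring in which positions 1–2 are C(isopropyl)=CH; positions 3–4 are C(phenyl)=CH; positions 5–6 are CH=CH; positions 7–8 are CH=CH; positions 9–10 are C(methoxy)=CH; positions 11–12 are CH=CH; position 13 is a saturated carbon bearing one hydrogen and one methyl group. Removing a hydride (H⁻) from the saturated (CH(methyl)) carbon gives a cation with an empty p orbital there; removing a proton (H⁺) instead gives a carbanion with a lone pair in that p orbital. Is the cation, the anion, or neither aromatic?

Both ions have a continuous loop of p orbitals — each ring atom is sp².
Cation: 6 × 2 + 0 = 12 π electrons → 4(3), antiaromatic.
Anion: 6 × 2 + 2 = 14 π electrons → 4(3)+2, aromatic.

The anion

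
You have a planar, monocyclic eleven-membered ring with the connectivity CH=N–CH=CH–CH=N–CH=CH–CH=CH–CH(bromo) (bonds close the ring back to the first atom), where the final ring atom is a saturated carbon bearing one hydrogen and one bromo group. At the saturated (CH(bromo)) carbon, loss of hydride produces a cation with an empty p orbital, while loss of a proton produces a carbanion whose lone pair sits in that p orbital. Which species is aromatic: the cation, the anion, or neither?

In both ions every ring atom is sp² and contributes a p orbital, so both rings are fully conjugated.
Cation: 5 × 2 + 0 = 10 π electrons → 4(2)+2, aromatic.
Anion: 5 × 2 + 2 = 12 π electrons → 4(3), antiaromatic.

The cation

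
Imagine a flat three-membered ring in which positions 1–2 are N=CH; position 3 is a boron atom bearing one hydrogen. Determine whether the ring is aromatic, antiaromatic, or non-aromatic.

Aromatic

The p orbitals form a continuous loop: every atom in a ring double bond is sp² and brings one electron to the p orbital; each sp² =N– keeps its lone pair in-plane and puts one electron into the π system; the boron has an empty p orbital. The ring is fully conjugated.
Adding the contributions, 1 × 2 = 2 from the double-bond unit + 0 from the BH atom = 2.
Since 2 = 4·0 + 2, the ring meets the 4n+2 criterion.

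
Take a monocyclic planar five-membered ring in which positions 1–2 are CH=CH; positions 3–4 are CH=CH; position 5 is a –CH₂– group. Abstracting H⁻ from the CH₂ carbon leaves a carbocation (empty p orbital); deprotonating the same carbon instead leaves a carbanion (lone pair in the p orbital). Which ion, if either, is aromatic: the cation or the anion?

In both ions every ring atom is sp² and contributes a p orbital, so both rings are fully conjugated.
Cation: 2 × 2 + 0 = 4 π electrons → 4(1), antiaromatic.
Anion: 2 × 2 + 2 = 6 π electrons → 4(1)+2, aromatic.

The anion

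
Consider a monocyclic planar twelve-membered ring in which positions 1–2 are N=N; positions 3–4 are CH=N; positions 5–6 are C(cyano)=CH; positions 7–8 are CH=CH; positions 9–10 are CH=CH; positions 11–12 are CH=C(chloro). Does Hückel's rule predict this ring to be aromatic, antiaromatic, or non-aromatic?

All ring atoms are sp² and supply a p orbital to the ring (each doubly-bonded ring atom is sp² with one p-orbital electron; each =N– nitrogen is pyridine-type (lone pair in the sp² plane, one electron in the p orbital)); the conjugation is uninterrupted.
π-electron count: 6 × 2 = 12 from the 6 double-bond units.
With 12 = 4·3 π electrons, Hückel's rule classifies the planar ring as antiaromatic.

Antiaromatic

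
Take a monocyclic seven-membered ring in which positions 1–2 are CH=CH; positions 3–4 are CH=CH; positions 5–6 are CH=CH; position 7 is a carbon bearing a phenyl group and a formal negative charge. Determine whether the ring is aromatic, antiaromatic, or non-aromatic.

All ring atoms are sp² and supply a p orbital to the ring (each doubly-bonded ring atom is sp² with one p-orbital electron; the carbanion's lone pair occupies the p orbital); the conjugation is uninterrupted.
π-electron count: 3 × 2 = 6 from the double-bond units + 2 from the C(phenyl)(-) atom = 8.
A 4n π count (8, n = 2) in a planar conjugated ring means antiaromatic.

Antiaromatic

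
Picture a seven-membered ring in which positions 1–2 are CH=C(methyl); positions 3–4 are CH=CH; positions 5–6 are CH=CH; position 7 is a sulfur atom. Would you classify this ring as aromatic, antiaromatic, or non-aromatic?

Every ring atom contributes a p orbital perpendicular to the ring (each doubly-bonded ring atom is sp² with one p-orbital electron; the sulfur donates one lone pair from its p orbital), so the π system is cyclic and fully conjugated.
Tallying contributions gives 3 × 2 = 6 from the double-bond units + 2 from the S atom = 8.
A 4n π count (8, n = 2) in a planar conjugated ring means antiaromatic.

Antiaromatic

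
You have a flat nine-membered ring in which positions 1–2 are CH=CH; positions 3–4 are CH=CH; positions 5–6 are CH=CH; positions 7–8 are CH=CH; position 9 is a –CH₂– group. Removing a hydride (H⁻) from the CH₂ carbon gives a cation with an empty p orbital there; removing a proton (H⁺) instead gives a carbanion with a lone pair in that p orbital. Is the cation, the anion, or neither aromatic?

In both ions every ring atom is sp² and contributes a p orbital, so both rings are fully conjugated.
Cation: 4 × 2 + 0 = 8 π electrons → 4(2), antiaromatic.
Anion: 4 × 2 + 2 = 10 π electrons → 4(2)+2, aromatic.

The anion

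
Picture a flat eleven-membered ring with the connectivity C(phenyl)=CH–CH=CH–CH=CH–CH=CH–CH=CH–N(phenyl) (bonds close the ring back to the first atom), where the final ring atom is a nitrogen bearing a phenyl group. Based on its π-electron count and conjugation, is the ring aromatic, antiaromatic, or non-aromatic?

Every ring atom contributes a p orbital perpendicular to the ring (each doubly-bonded ring atom is sp² with one p-orbital electron; the pyrrole-type nitrogen donates its lone pair from the p orbital), so the π system is cyclic and fully conjugated.
Counting π electrons: 5 × 2 = 10 from the double-bond units + 2 from the N(phenyl) atom = 12.
A 4n π count (12, n = 3) in a planar conjugated ring means antiaromatic.

Antiaromatic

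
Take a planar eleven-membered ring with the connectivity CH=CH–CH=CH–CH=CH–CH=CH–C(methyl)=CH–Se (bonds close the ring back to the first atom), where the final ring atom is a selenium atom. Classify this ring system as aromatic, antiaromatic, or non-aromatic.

All ring atoms are sp² and supply a p orbital to the ring (the double-bond atoms are sp², each contributing one p electron; the selenium donates one lone pair from its p orbital); the conjugation is uninterrupted.
π-electron count: 5 × 2 = 10 from the double-bond units + 2 from the Se atom = 12.
With 12 = 4·3 π electrons, Hückel's rule classifies the planar ring as antiaromatic.

Antiaromatic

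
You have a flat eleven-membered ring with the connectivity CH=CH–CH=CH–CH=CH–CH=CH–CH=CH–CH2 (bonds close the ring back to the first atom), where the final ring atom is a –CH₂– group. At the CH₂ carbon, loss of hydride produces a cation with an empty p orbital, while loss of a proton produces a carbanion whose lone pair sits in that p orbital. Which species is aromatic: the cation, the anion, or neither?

In either ion the ring is fully conjugated: every atom, including the new sp² carbon, supplies a p orbital.
Cation: 5 × 2 + 0 = 10 π electrons → 4(2)+2, aromatic.
Anion: 5 × 2 + 2 = 12 π electrons → 4(3), antiaromatic.

The cation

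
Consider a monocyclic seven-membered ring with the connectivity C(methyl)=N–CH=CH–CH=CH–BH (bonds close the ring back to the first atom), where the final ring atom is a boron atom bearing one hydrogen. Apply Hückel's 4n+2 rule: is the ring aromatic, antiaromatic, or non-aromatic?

Check conjugation: every atom in a ring double bond is sp² and brings one electron to the p orbital; each =N– nitrogen is pyridine-type (lone pair in the sp² plane, one electron in the p orbital); the boron has an empty p orbital — every position has a p orbital, so the cyclic π system is continuous.
Tallying contributions gives 3 × 2 = 6 from the double-bond units + 0 from the BH atom = 6.
That gives a 4n+2 count (6, n = 1).

Aromatic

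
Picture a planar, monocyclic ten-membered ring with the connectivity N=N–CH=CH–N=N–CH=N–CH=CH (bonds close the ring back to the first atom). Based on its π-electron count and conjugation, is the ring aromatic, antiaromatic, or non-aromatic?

Every ring atom contributes a p orbital perpendicular to the ring (each doubly-bonded ring atom is sp² with one p-orbital electron; each =N– nitrogen is pyridine-type (lone pair in the sp² plane, one electron in the p orbital)), so the π system is cyclic and fully conjugated.
Tallying contributions gives 5 × 2 = 10 from the 5 double-bond units.
Since 10 = 4·2 + 2, the ring meets the 4n+2 criterion.

Aromatic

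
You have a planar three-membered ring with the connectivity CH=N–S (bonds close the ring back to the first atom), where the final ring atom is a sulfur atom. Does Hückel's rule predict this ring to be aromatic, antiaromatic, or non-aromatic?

Antiaromatic

Check conjugation: every atom in a ring double bond is sp² and brings one electron to the p orbital; each =N– nitrogen is pyridine-type (lone pair in the sp² plane, one electron in the p orbital); the sulfur donates one lone pair from its p orbital — every position has a p orbital, so the cyclic π system is continuous.
π-electron count: 1 × 2 = 2 from the double-bond unit + 2 from the S atom = 4.
A 4n π count (4, n = 1) in a planar conjugated ring means antiaromatic.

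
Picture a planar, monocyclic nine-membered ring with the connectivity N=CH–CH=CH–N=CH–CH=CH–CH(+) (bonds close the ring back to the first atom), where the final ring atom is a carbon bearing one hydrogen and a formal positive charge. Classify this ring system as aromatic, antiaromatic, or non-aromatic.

Antiaromatic

Every ring atom contributes a p orbital perpendicular to the ring (each doubly-bonded ring atom is sp² with one p-orbital electron; each =N– nitrogen is pyridine-type (lone pair in the sp² plane, one electron in the p orbital); the carbocation has an empty p orbital), so the π system is cyclic and fully conjugated.
Counting π electrons: 4 × 2 = 8 from the double-bond units + 0 from the CH(+) atom = 8.
8 is a 4n count (n = 2), so the planar conjugated ring is antiaromatic.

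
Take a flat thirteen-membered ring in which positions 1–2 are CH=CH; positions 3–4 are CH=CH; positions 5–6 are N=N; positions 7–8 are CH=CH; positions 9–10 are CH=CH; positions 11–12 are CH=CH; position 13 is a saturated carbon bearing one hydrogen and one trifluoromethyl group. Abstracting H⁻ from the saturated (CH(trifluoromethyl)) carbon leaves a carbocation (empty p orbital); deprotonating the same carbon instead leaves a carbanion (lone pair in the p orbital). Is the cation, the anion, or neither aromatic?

The anion

In both ions every ring atom is sp² and contributes a p orbital, so both rings are fully conjugated.
Cation: 6 × 2 + 0 = 12 π electrons → 4(3), antiaromatic.
Anion: 6 × 2 + 2 = 14 π electrons → 4(3)+2, aromatic.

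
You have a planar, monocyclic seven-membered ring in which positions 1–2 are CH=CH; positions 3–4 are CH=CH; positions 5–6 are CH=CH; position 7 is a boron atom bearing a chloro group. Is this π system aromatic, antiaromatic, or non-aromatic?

Check conjugation: every atom in a ring double bond is sp² and brings one electron to the p orbital; the boron has an empty p orbital — every position has a p orbital, so the cyclic π system is continuous.
Counting π electrons: 3 × 2 = 6 from the double-bond units + 0 from the B(chloro) atom = 6.
With 6 π electrons (n = 1), the Hückel 4n+2 condition holds.

Aromatic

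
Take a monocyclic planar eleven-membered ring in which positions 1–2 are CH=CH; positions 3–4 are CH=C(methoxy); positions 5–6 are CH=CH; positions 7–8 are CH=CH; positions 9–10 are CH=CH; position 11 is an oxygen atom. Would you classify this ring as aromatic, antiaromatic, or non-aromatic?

Antiaromatic

The p orbitals form a continuous loop: every atom in a ring double bond is sp² and brings one electron to the p orbital; the oxygen donates one lone pair from its p orbital. The ring is fully conjugated.
Adding the contributions, 5 × 2 = 10 from the double-bond units + 2 from the O atom = 12.
12 = 4(3); a planar, fully conjugated 4n system is antiaromatic.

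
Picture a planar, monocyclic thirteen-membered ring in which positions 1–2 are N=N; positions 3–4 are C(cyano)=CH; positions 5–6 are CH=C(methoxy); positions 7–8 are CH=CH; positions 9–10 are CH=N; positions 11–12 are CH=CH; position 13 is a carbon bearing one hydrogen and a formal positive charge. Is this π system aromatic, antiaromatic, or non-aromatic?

Antiaromatic

Check conjugation: every atom in a ring double bond is sp² and brings one electron to the p orbital; each sp² =N– keeps its lone pair in-plane and puts one electron into the π system; the carbocation has an empty p orbital — every position has a p orbital, so the cyclic π system is continuous.
π-electron count: 6 × 2 = 12 from the double-bond units + 0 from the CH(+) atom = 12.
12 is a 4n count (n = 3), so the planar conjugated ring is antiaromatic.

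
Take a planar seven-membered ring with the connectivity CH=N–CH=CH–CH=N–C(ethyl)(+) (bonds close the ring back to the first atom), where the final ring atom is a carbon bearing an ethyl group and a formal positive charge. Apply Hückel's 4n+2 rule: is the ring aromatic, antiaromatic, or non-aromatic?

Aromatic

The p orbitals form a continuous loop: every atom in a ring double bond is sp² and brings one electron to the p orbital; the doubly-bonded nitrogens are pyridine-type — their lone pairs lie in the ring plane, leaving one electron in the p orbital; the carbocation has an empty p orbital. The ring is fully conjugated.
Tallying contributions gives 3 × 2 = 6 from the double-bond units + 0 from the C(ethyl)(+) atom = 6.
That gives a 4n+2 count (6, n = 1).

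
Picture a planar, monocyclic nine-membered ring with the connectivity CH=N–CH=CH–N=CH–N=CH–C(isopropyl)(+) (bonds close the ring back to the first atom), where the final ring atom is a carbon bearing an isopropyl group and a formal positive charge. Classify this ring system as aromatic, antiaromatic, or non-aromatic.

Antiaromatic

All ring atoms are sp² and supply a p orbital to the ring (the double-bond atoms are sp², each contributing one p electron; the doubly-bonded nitrogens are pyridine-type — their lone pairs lie in the ring plane, leaving one electron in the p orbital; the carbocation has an empty p orbital); the conjugation is uninterrupted.
π-electron count: 4 × 2 = 8 from the double-bond units + 0 from the C(isopropyl)(+) atom = 8.
8 is a 4n count (n = 2), so the planar conjugated ring is antiaromatic.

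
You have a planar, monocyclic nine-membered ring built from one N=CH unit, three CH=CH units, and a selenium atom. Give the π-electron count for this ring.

10

Every ring atom contributes a p orbital perpendicular to the ring (every atom in a ring double bond is sp² and brings one electron to the p orbital; each sp² =N– keeps its lone pair in-plane and puts one electron into the π system; the selenium donates one lone pair from its p orbital), so the π system is cyclic and fully conjugated.
Tallying contributions gives 4 × 2 = 8 from the double-bond units + 2 from the Se atom = 10.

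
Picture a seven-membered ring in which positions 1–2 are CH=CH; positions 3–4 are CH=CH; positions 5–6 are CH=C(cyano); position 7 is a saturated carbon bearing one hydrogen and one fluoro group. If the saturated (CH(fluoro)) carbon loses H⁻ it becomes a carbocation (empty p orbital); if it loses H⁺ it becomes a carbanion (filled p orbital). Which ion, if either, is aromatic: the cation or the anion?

The cation

In either ion the ring is fully conjugated: every atom, including the new sp² carbon, supplies a p orbital.
Cation: 3 × 2 + 0 = 6 π electrons → 4(1)+2, aromatic.
Anion: 3 × 2 + 2 = 8 π electrons → 4(2), antiaromatic.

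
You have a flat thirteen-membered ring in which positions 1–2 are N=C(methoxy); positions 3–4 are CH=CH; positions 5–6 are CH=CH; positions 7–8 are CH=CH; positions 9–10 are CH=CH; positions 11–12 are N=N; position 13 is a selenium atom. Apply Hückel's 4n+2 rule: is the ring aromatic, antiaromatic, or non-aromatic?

All ring atoms are sp² and supply a p orbital to the ring (every atom in a ring double bond is sp² and brings one electron to the p orbital; each sp² =N– keeps its lone pair in-plane and puts one electron into the π system; the selenium donates one lone pair from its p orbital); the conjugation is uninterrupted.
Tallying contributions gives 6 × 2 = 12 from the double-bond units + 2 from the Se atom = 14.
14 = 4(3) + 2, which satisfies Hückel's 4n+2 rule.

Aromatic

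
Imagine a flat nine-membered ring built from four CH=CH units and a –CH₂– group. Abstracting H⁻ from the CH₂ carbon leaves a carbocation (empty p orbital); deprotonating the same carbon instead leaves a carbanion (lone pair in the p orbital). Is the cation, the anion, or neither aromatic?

Once that carbon is sp², every ring atom has a p orbital and both ions are fully conjugated.
Cation: 4 × 2 + 0 = 8 π electrons → 4(2), antiaromatic.
Anion: 4 × 2 + 2 = 10 π electrons → 4(2)+2, aromatic.

The anion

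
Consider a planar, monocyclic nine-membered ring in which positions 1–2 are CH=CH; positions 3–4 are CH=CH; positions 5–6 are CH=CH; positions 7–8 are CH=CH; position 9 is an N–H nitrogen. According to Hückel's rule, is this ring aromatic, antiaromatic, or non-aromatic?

Aromatic

Check conjugation: each doubly-bonded ring atom is sp² with one p-orbital electron; the pyrrole-type nitrogen donates its lone pair from the p orbital — every position has a p orbital, so the cyclic π system is continuous.
Counting π electrons: 4 × 2 = 8 from the double-bond units + 2 from the NH atom = 10.
That gives a 4n+2 count (10, n = 2).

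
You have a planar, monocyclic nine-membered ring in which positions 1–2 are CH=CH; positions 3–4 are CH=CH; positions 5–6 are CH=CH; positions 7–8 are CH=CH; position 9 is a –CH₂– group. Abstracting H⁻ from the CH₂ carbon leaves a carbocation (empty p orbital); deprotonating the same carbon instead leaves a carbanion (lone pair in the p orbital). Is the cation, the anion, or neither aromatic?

The anion

Once that carbon is sp², every ring atom has a p orbital and both ions are fully conjugated.
Cation: 4 × 2 + 0 = 8 π electrons → 4(2), antiaromatic.
Anion: 4 × 2 + 2 = 10 π electrons → 4(2)+2, aromatic.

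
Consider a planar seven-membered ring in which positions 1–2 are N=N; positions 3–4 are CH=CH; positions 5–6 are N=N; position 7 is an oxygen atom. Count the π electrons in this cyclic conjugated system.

All ring atoms are sp² and supply a p orbital to the ring (every atom in a ring double bond is sp² and brings one electron to the p orbital; each =N– nitrogen is pyridine-type (lone pair in the sp² plane, one electron in the p orbital); the oxygen donates one lone pair from its p orbital); the conjugation is uninterrupted.
Counting π electrons: 3 × 2 = 6 from the double-bond units + 2 from the O atom = 8.

8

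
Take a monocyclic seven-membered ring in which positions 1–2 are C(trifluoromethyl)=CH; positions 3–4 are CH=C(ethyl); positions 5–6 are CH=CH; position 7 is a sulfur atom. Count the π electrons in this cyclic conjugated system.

Check conjugation: each doubly-bonded ring atom is sp² with one p-orbital electron; the sulfur donates one lone pair from its p orbital — every position has a p orbital, so the cyclic π system is continuous.
Counting π electrons: 3 × 2 = 6 from the double-bond units + 2 from the S atom = 8.

8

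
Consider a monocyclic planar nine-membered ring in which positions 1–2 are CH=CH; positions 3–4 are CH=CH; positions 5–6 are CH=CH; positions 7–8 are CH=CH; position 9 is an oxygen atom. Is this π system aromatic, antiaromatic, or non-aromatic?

Aromatic

Every ring atom contributes a p orbital perpendicular to the ring (every atom in a ring double bond is sp² and brings one electron to the p orbital; the oxygen donates one lone pair from its p orbital), so the π system is cyclic and fully conjugated.
π-electron count: 4 × 2 = 8 from the double-bond units + 2 from the O atom = 10.
With 10 π electrons (n = 2), the Hückel 4n+2 condition holds.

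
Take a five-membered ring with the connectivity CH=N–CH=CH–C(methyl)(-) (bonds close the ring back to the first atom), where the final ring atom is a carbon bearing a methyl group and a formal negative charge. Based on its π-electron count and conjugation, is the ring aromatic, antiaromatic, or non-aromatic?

Every ring atom contributes a p orbital perpendicular to the ring (each doubly-bonded ring atom is sp² with one p-orbital electron; each sp² =N– keeps its lone pair in-plane and puts one electron into the π system; the carbanion's lone pair occupies the p orbital), so the π system is cyclic and fully conjugated.
π-electron count: 2 × 2 = 4 from the double-bond units + 2 from the C(methyl)(-) atom = 6.
That gives a 4n+2 count (6, n = 1).

Aromatic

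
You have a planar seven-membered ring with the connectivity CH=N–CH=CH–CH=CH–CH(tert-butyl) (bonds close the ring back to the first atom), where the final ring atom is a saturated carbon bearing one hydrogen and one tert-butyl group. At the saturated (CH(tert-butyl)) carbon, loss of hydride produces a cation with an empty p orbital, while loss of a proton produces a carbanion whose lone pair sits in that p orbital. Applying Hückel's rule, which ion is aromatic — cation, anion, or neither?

Once that carbon is sp², every ring atom has a p orbital and both ions are fully conjugated.
Cation: 3 × 2 + 0 = 6 π electrons → 4(1)+2, aromatic.
Anion: 3 × 2 + 2 = 8 π electrons → 4(2), antiaromatic.

The cation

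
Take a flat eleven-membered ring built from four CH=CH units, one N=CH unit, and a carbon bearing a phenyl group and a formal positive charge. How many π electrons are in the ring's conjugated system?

10

Every ring atom contributes a p orbital perpendicular to the ring (the double-bond atoms are sp², each contributing one p electron; each sp² =N– keeps its lone pair in-plane and puts one electron into the π system; the carbocation has an empty p orbital), so the π system is cyclic and fully conjugated.
π-electron count: 5 × 2 = 10 from the double-bond units + 0 from the C(phenyl)(+) atom = 10.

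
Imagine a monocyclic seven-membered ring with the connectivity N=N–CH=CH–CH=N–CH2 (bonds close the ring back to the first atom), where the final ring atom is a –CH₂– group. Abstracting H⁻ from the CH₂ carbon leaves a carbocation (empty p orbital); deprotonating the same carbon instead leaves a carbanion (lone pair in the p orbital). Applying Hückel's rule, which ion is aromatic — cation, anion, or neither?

The cation

In either ion the ring is fully conjugated: every atom, including the new sp² carbon, supplies a p orbital.
Cation: 3 × 2 + 0 = 6 π electrons → 4(1)+2, aromatic.
Anion: 3 × 2 + 2 = 8 π electrons → 4(2), antiaromatic.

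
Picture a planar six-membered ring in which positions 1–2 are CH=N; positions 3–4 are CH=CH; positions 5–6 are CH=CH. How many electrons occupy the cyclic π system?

Check conjugation: the double-bond atoms are sp², each contributing one p electron; the doubly-bonded nitrogens are pyridine-type — their lone pairs lie in the ring plane, leaving one electron in the p orbital — every position has a p orbital, so the cyclic π system is continuous.
π-electron count: 3 × 2 = 6 from the 3 double-bond units.

6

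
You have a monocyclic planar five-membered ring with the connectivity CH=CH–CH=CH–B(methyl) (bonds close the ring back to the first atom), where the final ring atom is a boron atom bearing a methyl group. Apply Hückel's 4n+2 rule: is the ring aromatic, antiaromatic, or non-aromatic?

All ring atoms are sp² and supply a p orbital to the ring (each doubly-bonded ring atom is sp² with one p-orbital electron; the boron has an empty p orbital); the conjugation is uninterrupted.
Counting π electrons: 2 × 2 = 4 from the double-bond units + 0 from the B(methyl) atom = 4.
4 is a 4n count (n = 1), so the planar conjugated ring is antiaromatic.

Antiaromatic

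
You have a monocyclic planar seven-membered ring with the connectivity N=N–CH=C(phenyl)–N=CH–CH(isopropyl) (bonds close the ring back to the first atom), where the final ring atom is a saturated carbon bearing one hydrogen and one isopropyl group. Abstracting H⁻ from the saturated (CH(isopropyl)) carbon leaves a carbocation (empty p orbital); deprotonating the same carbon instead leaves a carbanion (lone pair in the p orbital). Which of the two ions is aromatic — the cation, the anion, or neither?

In both ions every ring atom is sp² and contributes a p orbital, so both rings are fully conjugated.
Cation: 3 × 2 + 0 = 6 π electrons → 4(1)+2, aromatic.
Anion: 3 × 2 + 2 = 8 π electrons → 4(2), antiaromatic.

The cation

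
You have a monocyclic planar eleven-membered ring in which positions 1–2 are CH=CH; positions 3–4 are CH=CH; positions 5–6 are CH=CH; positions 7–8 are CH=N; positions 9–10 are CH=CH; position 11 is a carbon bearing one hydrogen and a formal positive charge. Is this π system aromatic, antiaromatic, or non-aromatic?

Check conjugation: the double-bond atoms are sp², each contributing one p electron; each =N– nitrogen is pyridine-type (lone pair in the sp² plane, one electron in the p orbital); the carbocation has an empty p orbital — every position has a p orbital, so the cyclic π system is continuous.
Adding the contributions, 5 × 2 = 10 from the double-bond units + 0 from the CH(+) atom = 10.
That gives a 4n+2 count (10, n = 2).

Aromatic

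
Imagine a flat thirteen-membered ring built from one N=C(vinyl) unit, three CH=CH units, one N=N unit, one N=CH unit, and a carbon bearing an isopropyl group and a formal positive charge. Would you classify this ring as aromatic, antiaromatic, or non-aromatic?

Check conjugation: each doubly-bonded ring atom is sp² with one p-orbital electron; the doubly-bonded nitrogens are pyridine-type — their lone pairs lie in the ring plane, leaving one electron in the p orbital; the carbocation has an empty p orbital — every position has a p orbital, so the cyclic π system is continuous.
Counting π electrons: 6 × 2 = 12 from the double-bond units + 0 from the C(isopropyl)(+) atom = 12.
A 4n π count (12, n = 3) in a planar conjugated ring means antiaromatic.

Antiaromatic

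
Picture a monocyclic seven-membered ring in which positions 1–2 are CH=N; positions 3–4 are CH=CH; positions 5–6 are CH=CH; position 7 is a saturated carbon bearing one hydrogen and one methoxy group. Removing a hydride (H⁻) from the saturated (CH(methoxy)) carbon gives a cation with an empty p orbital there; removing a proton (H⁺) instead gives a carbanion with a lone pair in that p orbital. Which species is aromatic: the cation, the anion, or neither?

The cation

In both ions every ring atom is sp² and contributes a p orbital, so both rings are fully conjugated.
Cation: 3 × 2 + 0 = 6 π electrons → 4(1)+2, aromatic.
Anion: 3 × 2 + 2 = 8 π electrons → 4(2), antiaromatic.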